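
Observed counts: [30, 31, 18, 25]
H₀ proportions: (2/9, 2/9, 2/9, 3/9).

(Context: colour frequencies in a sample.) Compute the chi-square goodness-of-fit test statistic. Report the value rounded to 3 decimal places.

test statistic = 8.572

n = 104; E_i = n·p_i = [23.11, 23.11, 23.11, 34.67]
χ² = (30−23.11)²/23.11 + (31−23.11)²/23.11 + (18−23.11)²/23.11 + (25−34.67)²/34.67 = 8.5721
df = 3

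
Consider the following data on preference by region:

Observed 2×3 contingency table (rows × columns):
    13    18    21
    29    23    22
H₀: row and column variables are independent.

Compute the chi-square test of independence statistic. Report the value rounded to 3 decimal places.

Row totals [52, 74], col totals [42, 41, 43], n=126
χ² = (13−17.33)²/17.33 + (18−16.92)²/16.92 + (21−17.75)²/17.75 + (29−24.67)²/24.67 + (23−24.08)²/24.08 + (22−25.25)²/25.25 = 2.9778
df = 2

test statistic = 2.978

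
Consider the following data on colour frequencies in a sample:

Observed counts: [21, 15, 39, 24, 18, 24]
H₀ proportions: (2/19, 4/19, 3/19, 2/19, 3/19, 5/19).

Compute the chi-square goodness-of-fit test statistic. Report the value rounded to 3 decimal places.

test statistic = 33.497

n = 141; E_i = n·p_i = [14.84, 29.68, 22.26, 14.84, 22.26, 37.11]
χ² = (21−14.84)²/14.84 + (15−29.68)²/29.68 + (39−22.26)²/22.26 + (24−14.84)²/14.84 + (18−22.26)²/22.26 + (24−37.11)²/37.11 = 33.4968
df = 5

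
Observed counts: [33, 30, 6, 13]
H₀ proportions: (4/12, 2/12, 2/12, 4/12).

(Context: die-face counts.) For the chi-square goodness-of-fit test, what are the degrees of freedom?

degrees of freedom = 3

df = k − 1 = 4 − 1 = 3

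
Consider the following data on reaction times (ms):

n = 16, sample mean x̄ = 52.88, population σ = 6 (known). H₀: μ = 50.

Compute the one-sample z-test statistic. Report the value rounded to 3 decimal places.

test statistic = 1.920

SE = σ/√n = 6/√16 = 1.5000
z = (x̄−μ₀)/SE = (52.88−50)/1.5000 = 1.9200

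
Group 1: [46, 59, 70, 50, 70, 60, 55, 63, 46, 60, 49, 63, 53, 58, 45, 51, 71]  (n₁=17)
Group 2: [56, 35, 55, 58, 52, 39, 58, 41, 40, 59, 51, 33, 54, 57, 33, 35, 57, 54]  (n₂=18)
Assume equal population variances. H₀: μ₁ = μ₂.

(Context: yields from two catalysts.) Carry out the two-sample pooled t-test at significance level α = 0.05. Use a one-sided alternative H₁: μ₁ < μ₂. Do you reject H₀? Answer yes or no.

x̄₁=57.000, s₁=8.602, n₁=17
x̄₂=48.167, s₂=9.925, n₂=18
s_p² = [16·8.602² + 17·9.925²]/33 = 86.6212
SE = √(s_p²·(1/17+1/18)) = 3.1476
t = (57.000−48.167)/3.1476 = 2.8063
df = 33
p-value (one-sided, H₁ less) = 0.99583
At α=0.05: p ≥ α → fail to reject H₀

reject H₀: no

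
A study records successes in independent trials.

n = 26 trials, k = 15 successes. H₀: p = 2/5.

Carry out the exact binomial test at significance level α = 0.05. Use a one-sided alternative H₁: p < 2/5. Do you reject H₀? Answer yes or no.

reject H₀: no

Exact binomial: n=26, k=15, p₀=2/5=0.4000
P(X≤15) from Σ C(n,i)·p₀^i·(1−p₀)^(n−i)
p-value (one-sided, H₁ less) = 0.97834
At α=0.05: p ≥ α → fail to reject H₀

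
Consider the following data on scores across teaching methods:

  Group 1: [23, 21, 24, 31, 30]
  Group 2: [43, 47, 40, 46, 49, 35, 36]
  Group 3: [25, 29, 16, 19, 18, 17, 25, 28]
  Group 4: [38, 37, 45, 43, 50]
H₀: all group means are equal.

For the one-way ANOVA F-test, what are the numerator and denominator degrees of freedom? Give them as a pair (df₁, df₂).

k = 4 groups, N = 25 total
df = (k−1, N−k) = (4−1, 25−4) = (3, 21)

degrees of freedom = [3, 21]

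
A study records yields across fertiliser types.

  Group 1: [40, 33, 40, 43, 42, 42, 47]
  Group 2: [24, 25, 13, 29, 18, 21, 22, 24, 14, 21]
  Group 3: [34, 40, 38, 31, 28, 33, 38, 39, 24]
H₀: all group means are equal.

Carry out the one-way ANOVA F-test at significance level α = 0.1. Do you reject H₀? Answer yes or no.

reject H₀: yes

Group means [41.00, 21.10, 33.89], grand mean 30.885
SSB = Σnᵢ(x̄ᵢ−x̄)² = 1754.865; SSW = ΣΣ(x−x̄ᵢ)² = 567.789
MSB = 1754.865/2 = 877.4325; MSW = 567.789/23 = 24.6865
F = MSB/MSW = 35.5430
df = (2, 23)
p-value (upper-tail) = 0.00000
At α=0.1: p < α → reject H₀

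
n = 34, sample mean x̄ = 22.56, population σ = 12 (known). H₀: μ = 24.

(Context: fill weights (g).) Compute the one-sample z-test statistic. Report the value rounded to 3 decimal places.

test statistic = -0.700

SE = σ/√n = 12/√34 = 2.0580
z = (x̄−μ₀)/SE = (22.56−24)/2.0580 = -0.6997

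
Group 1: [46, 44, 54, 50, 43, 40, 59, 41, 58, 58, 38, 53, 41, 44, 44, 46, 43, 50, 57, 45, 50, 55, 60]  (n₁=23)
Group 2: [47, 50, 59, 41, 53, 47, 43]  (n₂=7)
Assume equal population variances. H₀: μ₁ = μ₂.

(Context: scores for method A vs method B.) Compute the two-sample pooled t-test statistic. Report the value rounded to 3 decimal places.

x̄₁=48.652, s₁=6.860, n₁=23
x̄₂=48.571, s₂=6.106, n₂=7
s_p² = [22·6.860² + 6·6.106²]/28 = 44.9618
SE = √(s_p²·(1/23+1/7)) = 2.8945
t = (48.652−48.571)/2.8945 = 0.0279
df = 28

test statistic = 0.028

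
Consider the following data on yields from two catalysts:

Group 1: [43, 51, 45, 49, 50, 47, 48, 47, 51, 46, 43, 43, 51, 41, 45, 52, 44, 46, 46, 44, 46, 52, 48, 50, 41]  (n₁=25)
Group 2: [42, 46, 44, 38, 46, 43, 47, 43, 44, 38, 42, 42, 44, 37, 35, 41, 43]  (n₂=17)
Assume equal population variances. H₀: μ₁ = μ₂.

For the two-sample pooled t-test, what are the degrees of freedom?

degrees of freedom = 40

df = n₁ + n₂ − 2 = 25 + 17 − 2 = 40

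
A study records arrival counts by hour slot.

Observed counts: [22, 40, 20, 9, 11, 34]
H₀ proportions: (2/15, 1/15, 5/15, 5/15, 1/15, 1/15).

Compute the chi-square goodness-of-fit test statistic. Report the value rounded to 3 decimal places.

test statistic = 218.618

n = 136; E_i = n·p_i = [18.13, 9.07, 45.33, 45.33, 9.07, 9.07]
χ² = (22−18.13)²/18.13 + (40−9.07)²/9.07 + (20−45.33)²/45.33 + (9−45.33)²/45.33 + (11−9.07)²/9.07 + (34−9.07)²/9.07 = 218.6176
df = 5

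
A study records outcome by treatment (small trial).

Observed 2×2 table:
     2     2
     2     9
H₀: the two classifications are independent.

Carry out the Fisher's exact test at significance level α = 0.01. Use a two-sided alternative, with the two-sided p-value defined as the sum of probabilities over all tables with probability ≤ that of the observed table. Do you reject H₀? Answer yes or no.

reject H₀: no

Margins: r₁=4, r₂=11, c₁=4, c₂=11, n=15
p_obs = C(4,2)·C(11,2)/C(15,4); sum pmf over tables with pmf ≤ p_obs
p-value (two-sided) = 0.51648
At α=0.01: p ≥ α → fail to reject H₀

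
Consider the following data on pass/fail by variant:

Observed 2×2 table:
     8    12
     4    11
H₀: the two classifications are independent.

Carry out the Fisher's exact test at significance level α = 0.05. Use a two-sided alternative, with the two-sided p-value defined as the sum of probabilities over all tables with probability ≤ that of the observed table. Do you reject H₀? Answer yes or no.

Margins: r₁=20, r₂=15, c₁=12, c₂=23, n=35
p_obs = C(20,8)·C(15,4)/C(35,12); sum pmf over tables with pmf ≤ p_obs
p-value (two-sided) = 0.48854
At α=0.05: p ≥ α → fail to reject H₀

reject H₀: no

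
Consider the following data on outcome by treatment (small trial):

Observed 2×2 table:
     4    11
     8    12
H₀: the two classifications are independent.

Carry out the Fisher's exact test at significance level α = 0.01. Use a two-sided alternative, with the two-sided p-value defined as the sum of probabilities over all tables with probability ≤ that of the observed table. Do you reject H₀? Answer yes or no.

reject H₀: no

Margins: r₁=15, r₂=20, c₁=12, c₂=23, n=35
p_obs = C(15,4)·C(20,8)/C(35,12); sum pmf over tables with pmf ≤ p_obs
p-value (two-sided) = 0.48854
At α=0.01: p ≥ α → fail to reject H₀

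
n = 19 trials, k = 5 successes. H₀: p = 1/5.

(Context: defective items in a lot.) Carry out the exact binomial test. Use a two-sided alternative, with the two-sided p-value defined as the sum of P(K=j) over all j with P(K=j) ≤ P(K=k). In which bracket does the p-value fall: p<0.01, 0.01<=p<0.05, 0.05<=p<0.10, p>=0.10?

p-value bracket: p>=0.10

Exact binomial: n=19, k=5, p₀=1/5=0.2000
P(X=j) = C(n,j)·p₀^j·(1−p₀)^(n−j); p = Σ P(X=j) over j with P(X=j) ≤ P(X=5)
p-value (two-sided) = 0.56360
→ bracket: p>=0.10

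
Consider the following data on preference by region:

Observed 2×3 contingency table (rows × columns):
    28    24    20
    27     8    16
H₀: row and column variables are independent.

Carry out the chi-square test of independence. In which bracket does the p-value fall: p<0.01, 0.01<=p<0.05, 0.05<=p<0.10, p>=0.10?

Row totals [72, 51], col totals [55, 32, 36], n=123
χ² = (28−32.20)²/32.20 + (24−18.73)²/18.73 + (20−21.07)²/21.07 + (27−22.80)²/22.80 + (8−13.27)²/13.27 + (16−14.93)²/14.93 = 5.0237
df = 2
p-value (upper-tail) = 0.08112
→ bracket: 0.05<=p<0.10

p-value bracket: 0.05<=p<0.10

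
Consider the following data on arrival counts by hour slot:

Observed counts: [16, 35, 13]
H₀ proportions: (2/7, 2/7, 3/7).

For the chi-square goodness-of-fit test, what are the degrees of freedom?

df = k − 1 = 3 − 1 = 2

degrees of freedom = 2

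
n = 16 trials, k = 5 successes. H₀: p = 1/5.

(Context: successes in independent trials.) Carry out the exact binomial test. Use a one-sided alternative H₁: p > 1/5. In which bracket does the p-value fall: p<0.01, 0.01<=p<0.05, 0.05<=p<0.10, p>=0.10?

Exact binomial: n=16, k=5, p₀=1/5=0.2000
P(X≥5) from Σ C(n,i)·p₀^i·(1−p₀)^(n−i)
p-value (one-sided, H₁ greater) = 0.20175
→ bracket: p>=0.10

p-value bracket: p>=0.10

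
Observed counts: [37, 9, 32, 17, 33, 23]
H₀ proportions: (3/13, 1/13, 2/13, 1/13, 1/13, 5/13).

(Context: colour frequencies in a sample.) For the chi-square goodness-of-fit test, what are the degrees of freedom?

degrees of freedom = 5

df = k − 1 = 6 − 1 = 5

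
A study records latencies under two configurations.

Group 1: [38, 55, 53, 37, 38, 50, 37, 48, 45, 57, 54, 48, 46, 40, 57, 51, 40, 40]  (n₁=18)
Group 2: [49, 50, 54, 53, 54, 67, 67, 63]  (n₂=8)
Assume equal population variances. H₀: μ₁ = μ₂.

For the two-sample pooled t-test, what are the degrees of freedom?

df = n₁ + n₂ − 2 = 18 + 8 − 2 = 24

degrees of freedom = 24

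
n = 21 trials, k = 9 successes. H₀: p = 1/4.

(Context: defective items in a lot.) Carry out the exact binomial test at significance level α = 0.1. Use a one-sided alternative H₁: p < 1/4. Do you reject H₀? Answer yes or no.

reject H₀: no

Exact binomial: n=21, k=9, p₀=1/4=0.2500
P(X≤9) from Σ C(n,i)·p₀^i·(1−p₀)^(n−i)
p-value (one-sided, H₁ less) = 0.97937
At α=0.1: p ≥ α → fail to reject H₀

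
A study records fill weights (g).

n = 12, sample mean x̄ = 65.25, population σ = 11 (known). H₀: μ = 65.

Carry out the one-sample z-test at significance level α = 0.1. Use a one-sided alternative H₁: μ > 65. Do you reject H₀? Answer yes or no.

reject H₀: no

SE = σ/√n = 11/√12 = 3.1754
z = (x̄−μ₀)/SE = (65.25−65)/3.1754 = 0.0787
p-value (one-sided, H₁ greater) = 0.46862
At α=0.1: p ≥ α → fail to reject H₀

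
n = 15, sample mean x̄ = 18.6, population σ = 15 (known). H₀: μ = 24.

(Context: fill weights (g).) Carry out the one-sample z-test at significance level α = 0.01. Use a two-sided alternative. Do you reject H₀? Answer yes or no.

reject H₀: no

SE = σ/√n = 15/√15 = 3.8730
z = (x̄−μ₀)/SE = (18.6−24)/3.8730 = -1.3943
p-value (two-sided) = 0.16323
At α=0.01: p ≥ α → fail to reject H₀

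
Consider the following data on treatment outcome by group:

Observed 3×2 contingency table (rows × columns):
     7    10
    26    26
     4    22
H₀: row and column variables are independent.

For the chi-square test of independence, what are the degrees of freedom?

degrees of freedom = 2

df = (r−1)(c−1) = (3−1)·(2−1) = 2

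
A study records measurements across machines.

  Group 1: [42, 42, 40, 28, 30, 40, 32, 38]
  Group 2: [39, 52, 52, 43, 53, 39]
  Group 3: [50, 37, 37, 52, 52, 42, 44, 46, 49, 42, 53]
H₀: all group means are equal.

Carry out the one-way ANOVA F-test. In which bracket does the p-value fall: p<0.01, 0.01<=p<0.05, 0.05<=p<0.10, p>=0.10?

Group means [36.50, 46.33, 45.82], grand mean 42.960
SSB = Σnᵢ(x̄ᵢ−x̄)² = 491.990; SSW = ΣΣ(x−x̄ᵢ)² = 792.970
MSB = 491.990/2 = 245.9952; MSW = 792.970/22 = 36.0441
F = MSB/MSW = 6.8248
df = (2, 22)
p-value (upper-tail) = 0.00494
→ bracket: p<0.01

p-value bracket: p<0.01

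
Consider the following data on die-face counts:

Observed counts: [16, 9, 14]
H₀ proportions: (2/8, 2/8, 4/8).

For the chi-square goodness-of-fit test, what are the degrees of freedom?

df = k − 1 = 3 − 1 = 2

degrees of freedom = 2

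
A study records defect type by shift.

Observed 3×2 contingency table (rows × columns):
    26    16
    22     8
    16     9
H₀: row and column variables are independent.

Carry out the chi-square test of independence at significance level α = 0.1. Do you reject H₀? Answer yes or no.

reject H₀: no

Row totals [42, 30, 25], col totals [64, 33], n=97
χ² = (26−27.71)²/27.71 + (16−14.29)²/14.29 + (22−19.79)²/19.79 + (8−10.21)²/10.21 + (16−16.49)²/16.49 + (9−8.51)²/8.51 = 1.0771
df = 2
p-value (upper-tail) = 0.58360
At α=0.1: p ≥ α → fail to reject H₀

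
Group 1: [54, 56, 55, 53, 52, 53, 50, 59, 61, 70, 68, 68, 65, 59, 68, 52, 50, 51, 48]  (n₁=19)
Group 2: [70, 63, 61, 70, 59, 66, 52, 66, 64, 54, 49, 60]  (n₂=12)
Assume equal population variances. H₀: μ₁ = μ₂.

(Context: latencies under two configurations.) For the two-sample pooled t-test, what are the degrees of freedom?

df = n₁ + n₂ − 2 = 19 + 12 − 2 = 29

degrees of freedom = 29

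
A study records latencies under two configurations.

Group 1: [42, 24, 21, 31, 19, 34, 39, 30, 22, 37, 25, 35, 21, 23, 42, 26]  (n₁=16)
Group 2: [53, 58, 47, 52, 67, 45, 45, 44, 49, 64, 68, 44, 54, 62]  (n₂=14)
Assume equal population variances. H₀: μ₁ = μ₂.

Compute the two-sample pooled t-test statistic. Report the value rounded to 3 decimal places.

x̄₁=29.438, s₁=7.865, n₁=16
x̄₂=53.714, s₂=8.704, n₂=14
s_p² = [15·7.865² + 13·8.704²]/28 = 68.3141
SE = √(s_p²·(1/16+1/14)) = 3.0248
t = (29.438−53.714)/3.0248 = -8.0260
df = 28

test statistic = -8.026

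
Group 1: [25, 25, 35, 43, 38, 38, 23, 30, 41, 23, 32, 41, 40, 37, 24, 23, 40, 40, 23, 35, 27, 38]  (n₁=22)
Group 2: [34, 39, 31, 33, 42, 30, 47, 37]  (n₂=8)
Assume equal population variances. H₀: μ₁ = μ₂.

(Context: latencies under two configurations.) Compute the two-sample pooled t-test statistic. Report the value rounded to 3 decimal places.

x̄₁=32.773, s₁=7.329, n₁=22
x̄₂=36.625, s₂=5.829, n₂=8
s_p² = [21·7.329² + 7·5.829²]/28 = 48.7764
SE = √(s_p²·(1/22+1/8)) = 2.8834
t = (32.773−36.625)/2.8834 = -1.3360
df = 28

test statistic = -1.336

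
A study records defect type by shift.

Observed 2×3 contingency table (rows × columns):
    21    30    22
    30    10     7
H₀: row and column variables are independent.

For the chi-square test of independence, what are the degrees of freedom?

df = (r−1)(c−1) = (2−1)·(3−1) = 2

degrees of freedom = 2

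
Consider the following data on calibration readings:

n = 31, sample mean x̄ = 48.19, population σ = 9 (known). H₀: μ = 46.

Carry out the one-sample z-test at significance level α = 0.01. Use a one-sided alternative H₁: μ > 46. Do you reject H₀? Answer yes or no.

reject H₀: no

SE = σ/√n = 9/√31 = 1.6164
z = (x̄−μ₀)/SE = (48.19−46)/1.6164 = 1.3548
p-value (one-sided, H₁ greater) = 0.08774
At α=0.01: p ≥ α → fail to reject H₀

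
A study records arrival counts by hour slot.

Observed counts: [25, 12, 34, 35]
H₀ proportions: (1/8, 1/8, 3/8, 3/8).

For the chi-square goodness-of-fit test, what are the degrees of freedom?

df = k − 1 = 4 − 1 = 3

degrees of freedom = 3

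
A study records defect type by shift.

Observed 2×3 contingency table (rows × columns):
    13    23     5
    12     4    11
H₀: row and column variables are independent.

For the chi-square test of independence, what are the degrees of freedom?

df = (r−1)(c−1) = (2−1)·(3−1) = 2

degrees of freedom = 2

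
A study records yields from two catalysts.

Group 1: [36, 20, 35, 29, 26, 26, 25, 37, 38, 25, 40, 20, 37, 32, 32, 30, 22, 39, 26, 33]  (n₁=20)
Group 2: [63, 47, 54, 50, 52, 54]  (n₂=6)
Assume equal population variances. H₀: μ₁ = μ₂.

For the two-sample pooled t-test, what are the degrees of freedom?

degrees of freedom = 24

df = n₁ + n₂ − 2 = 20 + 6 − 2 = 24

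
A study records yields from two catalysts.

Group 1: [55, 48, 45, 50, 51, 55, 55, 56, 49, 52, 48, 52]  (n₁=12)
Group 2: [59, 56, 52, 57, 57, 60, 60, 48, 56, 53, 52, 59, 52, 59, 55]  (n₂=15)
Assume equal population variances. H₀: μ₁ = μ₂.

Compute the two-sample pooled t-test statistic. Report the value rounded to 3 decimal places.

test statistic = -3.157

x̄₁=51.333, s₁=3.473, n₁=12
x̄₂=55.667, s₂=3.599, n₂=15
s_p² = [11·3.473² + 14·3.599²]/25 = 12.5600
SE = √(s_p²·(1/12+1/15)) = 1.3726
t = (51.333−55.667)/1.3726 = -3.1571
df = 25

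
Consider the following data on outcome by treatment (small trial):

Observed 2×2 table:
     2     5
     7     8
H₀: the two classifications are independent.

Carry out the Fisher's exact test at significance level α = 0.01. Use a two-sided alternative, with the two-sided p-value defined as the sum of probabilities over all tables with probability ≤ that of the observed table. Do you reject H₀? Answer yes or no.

Margins: r₁=7, r₂=15, c₁=9, c₂=13, n=22
p_obs = C(7,2)·C(15,7)/C(22,9); sum pmf over tables with pmf ≤ p_obs
p-value (two-sided) = 0.64783
At α=0.01: p ≥ α → fail to reject H₀

reject H₀: no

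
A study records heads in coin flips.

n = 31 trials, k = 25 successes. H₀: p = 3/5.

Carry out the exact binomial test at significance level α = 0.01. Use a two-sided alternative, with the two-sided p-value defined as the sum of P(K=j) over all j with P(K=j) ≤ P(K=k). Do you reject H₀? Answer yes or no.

Exact binomial: n=31, k=25, p₀=3/5=0.6000
P(X=j) = C(n,j)·p₀^j·(1−p₀)^(n−j); p = Σ P(X=j) over j with P(X=j) ≤ P(X=25)
p-value (two-sided) = 0.02605
At α=0.01: p ≥ α → fail to reject H₀

reject H₀: no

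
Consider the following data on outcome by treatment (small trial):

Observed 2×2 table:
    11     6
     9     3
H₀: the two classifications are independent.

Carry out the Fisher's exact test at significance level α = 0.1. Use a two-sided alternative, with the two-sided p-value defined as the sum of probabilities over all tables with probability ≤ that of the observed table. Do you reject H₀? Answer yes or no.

Margins: r₁=17, r₂=12, c₁=20, c₂=9, n=29
p_obs = C(17,11)·C(12,9)/C(29,20); sum pmf over tables with pmf ≤ p_obs
p-value (two-sided) = 0.69415
At α=0.1: p ≥ α → fail to reject H₀

reject H₀: no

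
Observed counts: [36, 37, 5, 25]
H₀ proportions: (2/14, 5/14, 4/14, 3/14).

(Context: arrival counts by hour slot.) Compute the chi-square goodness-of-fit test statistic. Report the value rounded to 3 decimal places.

test statistic = 51.460

n = 103; E_i = n·p_i = [14.71, 36.79, 29.43, 22.07]
χ² = (36−14.71)²/14.71 + (37−36.79)²/36.79 + (5−29.43)²/29.43 + (25−22.07)²/22.07 = 51.4599
df = 3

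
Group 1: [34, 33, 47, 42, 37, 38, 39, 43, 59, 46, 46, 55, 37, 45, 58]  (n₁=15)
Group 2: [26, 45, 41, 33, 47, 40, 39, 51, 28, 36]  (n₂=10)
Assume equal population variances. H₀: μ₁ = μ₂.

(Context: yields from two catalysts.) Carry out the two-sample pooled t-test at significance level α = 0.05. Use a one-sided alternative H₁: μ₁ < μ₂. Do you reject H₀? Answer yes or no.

x̄₁=43.933, s₁=8.216, n₁=15
x̄₂=38.600, s₂=8.044, n₂=10
s_p² = [14·8.216² + 9·8.044²]/23 = 66.4058
SE = √(s_p²·(1/15+1/10)) = 3.3268
t = (43.933−38.600)/3.3268 = 1.6031
df = 23
p-value (one-sided, H₁ less) = 0.93873
At α=0.05: p ≥ α → fail to reject H₀

reject H₀: no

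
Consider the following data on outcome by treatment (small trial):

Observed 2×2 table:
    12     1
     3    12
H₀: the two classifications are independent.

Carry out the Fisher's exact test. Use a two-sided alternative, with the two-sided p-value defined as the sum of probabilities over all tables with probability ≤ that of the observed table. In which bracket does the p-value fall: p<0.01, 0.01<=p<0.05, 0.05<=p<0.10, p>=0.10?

p-value bracket: p<0.01

Margins: r₁=13, r₂=15, c₁=15, c₂=13, n=28
p_obs = C(13,12)·C(15,3)/C(28,15); sum pmf over tables with pmf ≤ p_obs
p-value (two-sided) = 0.00017
→ bracket: p<0.01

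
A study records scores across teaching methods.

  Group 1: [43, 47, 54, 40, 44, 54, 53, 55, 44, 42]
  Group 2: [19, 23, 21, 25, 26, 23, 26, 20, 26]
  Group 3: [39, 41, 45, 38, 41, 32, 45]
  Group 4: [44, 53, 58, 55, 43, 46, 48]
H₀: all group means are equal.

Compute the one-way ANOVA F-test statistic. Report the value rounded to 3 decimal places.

Group means [47.60, 23.22, 40.14, 49.57], grand mean 39.788
SSB = Σnᵢ(x̄ᵢ−x̄)² = 3750.988; SSW = ΣΣ(x−x̄ᵢ)² = 684.527
MSB = 3750.988/3 = 1250.3294; MSW = 684.527/29 = 23.6044
F = MSB/MSW = 52.9702
df = (3, 29)

test statistic = 52.970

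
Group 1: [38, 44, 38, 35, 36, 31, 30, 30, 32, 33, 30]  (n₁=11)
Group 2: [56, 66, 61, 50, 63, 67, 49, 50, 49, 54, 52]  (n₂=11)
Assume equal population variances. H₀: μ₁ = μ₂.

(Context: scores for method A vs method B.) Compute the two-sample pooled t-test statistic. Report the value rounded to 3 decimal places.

x̄₁=34.273, s₁=4.452, n₁=11
x̄₂=56.091, s₂=6.964, n₂=11
s_p² = [10·4.452² + 10·6.964²]/20 = 34.1545
SE = √(s_p²·(1/11+1/11)) = 2.4920
t = (34.273−56.091)/2.4920 = -8.7554
df = 20

test statistic = -8.755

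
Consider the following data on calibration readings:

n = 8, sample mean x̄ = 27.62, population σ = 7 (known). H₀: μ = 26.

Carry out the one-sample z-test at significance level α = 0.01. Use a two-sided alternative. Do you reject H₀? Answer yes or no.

SE = σ/√n = 7/√8 = 2.4749
z = (x̄−μ₀)/SE = (27.62−26)/2.4749 = 0.6546
p-value (two-sided) = 0.51274
At α=0.01: p ≥ α → fail to reject H₀

reject H₀: no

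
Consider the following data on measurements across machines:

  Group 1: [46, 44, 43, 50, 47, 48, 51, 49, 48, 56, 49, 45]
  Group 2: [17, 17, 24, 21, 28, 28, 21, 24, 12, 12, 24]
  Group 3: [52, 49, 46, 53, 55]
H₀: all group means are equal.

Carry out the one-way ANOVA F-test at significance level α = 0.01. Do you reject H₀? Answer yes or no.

Group means [48.00, 20.73, 51.00], grand mean 37.821
SSB = Σnᵢ(x̄ᵢ−x̄)² = 5325.925; SSW = ΣΣ(x−x̄ᵢ)² = 502.182
MSB = 5325.925/2 = 2662.9627; MSW = 502.182/25 = 20.0873
F = MSB/MSW = 132.5696
df = (2, 25)
p-value (upper-tail) = 0.00000
At α=0.01: p < α → reject H₀

reject H₀: yes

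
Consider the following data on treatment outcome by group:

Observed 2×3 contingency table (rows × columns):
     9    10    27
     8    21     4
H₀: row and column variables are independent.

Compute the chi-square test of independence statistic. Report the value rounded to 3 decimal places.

test statistic = 19.413

Row totals [46, 33], col totals [17, 31, 31], n=79
χ² = (9−9.90)²/9.90 + (10−18.05)²/18.05 + (27−18.05)²/18.05 + (8−7.10)²/7.10 + (21−12.95)²/12.95 + (4−12.95)²/12.95 = 19.4130
df = 2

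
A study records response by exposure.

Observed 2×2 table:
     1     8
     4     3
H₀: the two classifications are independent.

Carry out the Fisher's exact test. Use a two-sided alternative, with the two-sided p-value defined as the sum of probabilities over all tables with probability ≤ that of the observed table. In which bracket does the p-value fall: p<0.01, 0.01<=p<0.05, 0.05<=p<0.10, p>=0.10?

Margins: r₁=9, r₂=7, c₁=5, c₂=11, n=16
p_obs = C(9,1)·C(7,4)/C(16,5); sum pmf over tables with pmf ≤ p_obs
p-value (two-sided) = 0.10577
→ bracket: p>=0.10

p-value bracket: p>=0.10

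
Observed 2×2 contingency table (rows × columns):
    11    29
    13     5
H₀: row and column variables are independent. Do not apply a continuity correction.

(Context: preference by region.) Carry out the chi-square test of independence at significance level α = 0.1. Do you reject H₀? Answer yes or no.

Row totals [40, 18], col totals [24, 34], n=58
χ² = (11−16.55)²/16.55 + (29−23.45)²/23.45 + (13−7.45)²/7.45 + (5−10.55)²/10.55 = 10.2357
df = 1
p-value (upper-tail) = 0.00138
At α=0.1: p < α → reject H₀

reject H₀: yes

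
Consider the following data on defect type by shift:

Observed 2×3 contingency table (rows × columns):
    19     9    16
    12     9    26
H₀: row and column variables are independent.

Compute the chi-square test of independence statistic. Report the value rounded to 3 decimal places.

Row totals [44, 47], col totals [31, 18, 42], n=91
χ² = (19−14.99)²/14.99 + (9−8.70)²/8.70 + (16−20.31)²/20.31 + (12−16.01)²/16.01 + (9−9.30)²/9.30 + (26−21.69)²/21.69 = 3.8669
df = 2

test statistic = 3.867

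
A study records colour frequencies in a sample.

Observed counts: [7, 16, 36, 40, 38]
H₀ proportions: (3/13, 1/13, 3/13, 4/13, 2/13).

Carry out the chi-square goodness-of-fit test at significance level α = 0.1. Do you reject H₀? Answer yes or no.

n = 137; E_i = n·p_i = [31.62, 10.54, 31.62, 42.15, 21.08]
χ² = (7−31.62)²/31.62 + (16−10.54)²/10.54 + (36−31.62)²/31.62 + (40−42.15)²/42.15 + (38−21.08)²/21.08 = 36.3017
df = 4
p-value (upper-tail) = 0.00000
At α=0.1: p < α → reject H₀

reject H₀: yes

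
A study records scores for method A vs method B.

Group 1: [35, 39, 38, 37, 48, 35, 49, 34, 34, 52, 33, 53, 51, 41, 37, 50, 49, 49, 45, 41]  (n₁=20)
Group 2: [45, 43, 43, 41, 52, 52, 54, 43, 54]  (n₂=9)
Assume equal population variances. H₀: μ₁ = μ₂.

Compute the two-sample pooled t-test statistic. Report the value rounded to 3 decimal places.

test statistic = -1.870

x̄₁=42.500, s₁=7.023, n₁=20
x̄₂=47.444, s₂=5.411, n₂=9
s_p² = [19·7.023² + 8·5.411²]/27 = 43.3786
SE = √(s_p²·(1/20+1/9)) = 2.6436
t = (42.500−47.444)/2.6436 = -1.8703
df = 27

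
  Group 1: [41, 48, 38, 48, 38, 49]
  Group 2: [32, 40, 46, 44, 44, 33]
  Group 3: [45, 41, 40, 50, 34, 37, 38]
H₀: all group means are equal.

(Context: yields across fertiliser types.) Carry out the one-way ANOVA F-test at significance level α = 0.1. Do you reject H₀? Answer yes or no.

reject H₀: no

Group means [43.67, 39.83, 40.71], grand mean 41.368
SSB = Σnᵢ(x̄ᵢ−x̄)² = 48.826; SSW = ΣΣ(x−x̄ᵢ)² = 489.595
MSB = 48.826/2 = 24.4129; MSW = 489.595/16 = 30.5997
F = MSB/MSW = 0.7978
df = (2, 16)
p-value (upper-tail) = 0.46743
At α=0.1: p ≥ α → fail to reject H₀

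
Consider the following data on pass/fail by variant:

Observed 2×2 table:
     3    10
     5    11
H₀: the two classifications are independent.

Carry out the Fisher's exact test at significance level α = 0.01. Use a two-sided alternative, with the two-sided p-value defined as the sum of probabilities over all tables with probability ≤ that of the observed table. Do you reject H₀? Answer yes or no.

reject H₀: no

Margins: r₁=13, r₂=16, c₁=8, c₂=21, n=29
p_obs = C(13,3)·C(16,5)/C(29,8); sum pmf over tables with pmf ≤ p_obs
p-value (two-sided) = 0.69682
At α=0.01: p ≥ α → fail to reject H₀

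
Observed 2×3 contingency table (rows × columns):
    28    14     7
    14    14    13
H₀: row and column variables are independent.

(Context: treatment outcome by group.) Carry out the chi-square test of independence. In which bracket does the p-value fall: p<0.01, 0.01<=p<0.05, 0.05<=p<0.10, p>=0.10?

Row totals [49, 41], col totals [42, 28, 20], n=90
χ² = (28−22.87)²/22.87 + (14−15.24)²/15.24 + (7−10.89)²/10.89 + (14−19.13)²/19.13 + (14−12.76)²/12.76 + (13−9.11)²/9.11 = 5.8014
df = 2
p-value (upper-tail) = 0.05498
→ bracket: 0.05<=p<0.10

p-value bracket: 0.05<=p<0.10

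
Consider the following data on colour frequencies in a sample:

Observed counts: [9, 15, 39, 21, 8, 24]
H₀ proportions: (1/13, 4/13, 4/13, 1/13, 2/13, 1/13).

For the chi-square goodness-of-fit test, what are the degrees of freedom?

df = k − 1 = 6 − 1 = 5

degrees of freedom = 5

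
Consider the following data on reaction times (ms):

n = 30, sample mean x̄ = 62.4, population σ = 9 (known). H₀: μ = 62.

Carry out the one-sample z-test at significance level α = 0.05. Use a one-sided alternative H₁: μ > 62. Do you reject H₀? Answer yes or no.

reject H₀: no

SE = σ/√n = 9/√30 = 1.6432
z = (x̄−μ₀)/SE = (62.4−62)/1.6432 = 0.2434
p-value (one-sided, H₁ greater) = 0.40384
At α=0.05: p ≥ α → fail to reject H₀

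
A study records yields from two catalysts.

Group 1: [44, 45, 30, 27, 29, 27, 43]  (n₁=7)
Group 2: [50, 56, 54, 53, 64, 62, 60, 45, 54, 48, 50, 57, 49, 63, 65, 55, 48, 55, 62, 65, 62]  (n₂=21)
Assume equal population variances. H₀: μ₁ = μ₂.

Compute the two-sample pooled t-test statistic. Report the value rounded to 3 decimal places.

x̄₁=35.000, s₁=8.505, n₁=7
x̄₂=56.048, s₂=6.281, n₂=21
s_p² = [6·8.505² + 20·6.281²]/26 = 47.0366
SE = √(s_p²·(1/7+1/21)) = 2.9932
t = (35.000−56.048)/2.9932 = -7.0318
df = 26

test statistic = -7.032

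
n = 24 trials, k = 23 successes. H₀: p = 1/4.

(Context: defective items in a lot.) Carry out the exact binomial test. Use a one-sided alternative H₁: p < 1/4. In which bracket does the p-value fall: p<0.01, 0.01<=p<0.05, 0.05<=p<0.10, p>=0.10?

p-value bracket: p>=0.10

Exact binomial: n=24, k=23, p₀=1/4=0.2500
P(X≤23) from Σ C(n,i)·p₀^i·(1−p₀)^(n−i)
p-value (one-sided, H₁ less) = 1.00000
→ bracket: p>=0.10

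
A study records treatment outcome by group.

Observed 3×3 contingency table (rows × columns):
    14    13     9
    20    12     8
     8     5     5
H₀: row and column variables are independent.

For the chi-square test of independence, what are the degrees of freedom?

df = (r−1)(c−1) = (3−1)·(3−1) = 4

degrees of freedom = 4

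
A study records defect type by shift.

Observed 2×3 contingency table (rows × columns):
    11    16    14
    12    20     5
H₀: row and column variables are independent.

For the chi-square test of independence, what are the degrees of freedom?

df = (r−1)(c−1) = (2−1)·(3−1) = 2

degrees of freedom = 2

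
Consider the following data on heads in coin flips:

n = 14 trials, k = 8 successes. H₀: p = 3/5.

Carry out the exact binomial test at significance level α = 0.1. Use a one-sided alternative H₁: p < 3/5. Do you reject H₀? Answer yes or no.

reject H₀: no

Exact binomial: n=14, k=8, p₀=3/5=0.6000
P(X≤8) from Σ C(n,i)·p₀^i·(1−p₀)^(n−i)
p-value (one-sided, H₁ less) = 0.51415
At α=0.1: p ≥ α → fail to reject H₀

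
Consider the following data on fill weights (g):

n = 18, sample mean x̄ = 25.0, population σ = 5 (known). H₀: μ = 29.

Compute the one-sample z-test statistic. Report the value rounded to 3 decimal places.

SE = σ/√n = 5/√18 = 1.1785
z = (x̄−μ₀)/SE = (25.0−29)/1.1785 = -3.3941

test statistic = -3.394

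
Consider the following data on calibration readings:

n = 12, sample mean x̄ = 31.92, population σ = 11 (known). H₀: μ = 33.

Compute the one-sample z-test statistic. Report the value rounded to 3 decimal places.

SE = σ/√n = 11/√12 = 3.1754
z = (x̄−μ₀)/SE = (31.92−33)/3.1754 = -0.3401

test statistic = -0.340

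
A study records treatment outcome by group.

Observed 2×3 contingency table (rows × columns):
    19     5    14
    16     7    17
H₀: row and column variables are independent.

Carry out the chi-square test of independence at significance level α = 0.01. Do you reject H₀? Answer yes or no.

Row totals [38, 40], col totals [35, 12, 31], n=78
χ² = (19−17.05)²/17.05 + (5−5.85)²/5.85 + (14−15.10)²/15.10 + (16−17.95)²/17.95 + (7−6.15)²/6.15 + (17−15.90)²/15.90 = 0.8301
df = 2
p-value (upper-tail) = 0.66032
At α=0.01: p ≥ α → fail to reject H₀

reject H₀: no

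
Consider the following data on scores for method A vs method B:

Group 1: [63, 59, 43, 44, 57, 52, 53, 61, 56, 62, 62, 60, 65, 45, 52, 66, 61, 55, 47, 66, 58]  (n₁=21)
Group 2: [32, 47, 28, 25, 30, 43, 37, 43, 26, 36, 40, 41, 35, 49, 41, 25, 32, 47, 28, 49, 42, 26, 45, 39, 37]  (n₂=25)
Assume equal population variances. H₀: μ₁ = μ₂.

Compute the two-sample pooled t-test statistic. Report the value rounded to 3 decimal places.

x̄₁=56.524, s₁=7.188, n₁=21
x̄₂=36.920, s₂=7.879, n₂=25
s_p² = [20·7.188² + 24·7.879²]/44 = 57.3427
SE = √(s_p²·(1/21+1/25)) = 2.2415
t = (56.524−36.920)/2.2415 = 8.7459
df = 44

test statistic = 8.746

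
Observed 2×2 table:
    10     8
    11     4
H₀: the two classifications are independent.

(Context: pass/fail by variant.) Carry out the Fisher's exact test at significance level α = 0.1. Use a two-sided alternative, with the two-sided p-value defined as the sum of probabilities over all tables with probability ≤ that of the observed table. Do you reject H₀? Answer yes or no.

Margins: r₁=18, r₂=15, c₁=21, c₂=12, n=33
p_obs = C(18,10)·C(15,11)/C(33,21); sum pmf over tables with pmf ≤ p_obs
p-value (two-sided) = 0.46880
At α=0.1: p ≥ α → fail to reject H₀

reject H₀: no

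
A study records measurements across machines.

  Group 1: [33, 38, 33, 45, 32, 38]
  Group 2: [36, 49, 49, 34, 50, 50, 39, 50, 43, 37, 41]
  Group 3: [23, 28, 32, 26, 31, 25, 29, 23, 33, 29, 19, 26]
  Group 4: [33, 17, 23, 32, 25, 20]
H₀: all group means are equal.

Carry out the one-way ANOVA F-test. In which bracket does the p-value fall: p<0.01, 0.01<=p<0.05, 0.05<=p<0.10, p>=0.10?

Group means [36.50, 43.45, 27.00, 25.00], grand mean 33.457
SSB = Σnᵢ(x̄ᵢ−x̄)² = 2084.458; SSW = ΣΣ(x−x̄ᵢ)² = 918.227
MSB = 2084.458/3 = 694.8195; MSW = 918.227/31 = 29.6202
F = MSB/MSW = 23.4576
df = (3, 31)
p-value (upper-tail) = 0.00000
→ bracket: p<0.01

p-value bracket: p<0.01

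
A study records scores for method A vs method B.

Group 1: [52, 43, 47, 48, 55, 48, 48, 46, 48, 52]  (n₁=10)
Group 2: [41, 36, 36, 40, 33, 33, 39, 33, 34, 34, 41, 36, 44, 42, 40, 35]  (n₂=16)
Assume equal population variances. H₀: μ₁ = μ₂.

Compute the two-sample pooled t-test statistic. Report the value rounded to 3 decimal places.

x̄₁=48.700, s₁=3.433, n₁=10
x̄₂=37.312, s₂=3.646, n₂=16
s_p² = [9·3.433² + 15·3.646²]/24 = 12.7307
SE = √(s_p²·(1/10+1/16)) = 1.4383
t = (48.700−37.312)/1.4383 = 7.9173
df = 24

test statistic = 7.917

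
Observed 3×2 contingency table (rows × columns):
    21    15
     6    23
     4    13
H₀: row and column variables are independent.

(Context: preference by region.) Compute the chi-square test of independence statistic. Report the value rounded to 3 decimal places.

test statistic = 11.539

Row totals [36, 29, 17], col totals [31, 51], n=82
χ² = (21−13.61)²/13.61 + (15−22.39)²/22.39 + (6−10.96)²/10.96 + (23−18.04)²/18.04 + (4−6.43)²/6.43 + (13−10.57)²/10.57 = 11.5386
df = 2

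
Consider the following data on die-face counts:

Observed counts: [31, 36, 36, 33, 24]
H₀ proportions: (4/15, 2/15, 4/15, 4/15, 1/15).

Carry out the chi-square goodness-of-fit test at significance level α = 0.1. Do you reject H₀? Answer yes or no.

n = 160; E_i = n·p_i = [42.67, 21.33, 42.67, 42.67, 10.67]
χ² = (31−42.67)²/42.67 + (36−21.33)²/21.33 + (36−42.67)²/42.67 + (33−42.67)²/42.67 + (24−10.67)²/10.67 = 33.1719
df = 4
p-value (upper-tail) = 0.00000
At α=0.1: p < α → reject H₀

reject H₀: yes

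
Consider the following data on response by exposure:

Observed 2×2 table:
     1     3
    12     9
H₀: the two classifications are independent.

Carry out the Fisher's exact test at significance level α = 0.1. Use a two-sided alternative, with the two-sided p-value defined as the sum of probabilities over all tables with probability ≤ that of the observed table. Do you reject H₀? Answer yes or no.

Margins: r₁=4, r₂=21, c₁=13, c₂=12, n=25
p_obs = C(4,1)·C(21,12)/C(25,13); sum pmf over tables with pmf ≤ p_obs
p-value (two-sided) = 0.32174
At α=0.1: p ≥ α → fail to reject H₀

reject H₀: no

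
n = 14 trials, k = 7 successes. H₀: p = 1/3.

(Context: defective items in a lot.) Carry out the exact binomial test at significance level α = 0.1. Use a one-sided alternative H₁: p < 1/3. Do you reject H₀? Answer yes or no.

reject H₀: no

Exact binomial: n=14, k=7, p₀=1/3=0.3333
P(X≤7) from Σ C(n,i)·p₀^i·(1−p₀)^(n−i)
p-value (one-sided, H₁ less) = 0.94238
At α=0.1: p ≥ α → fail to reject H₀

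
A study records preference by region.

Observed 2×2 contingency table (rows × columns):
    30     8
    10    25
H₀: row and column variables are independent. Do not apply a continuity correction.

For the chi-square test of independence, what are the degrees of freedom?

degrees of freedom = 1

df = (r−1)(c−1) = (2−1)·(2−1) = 1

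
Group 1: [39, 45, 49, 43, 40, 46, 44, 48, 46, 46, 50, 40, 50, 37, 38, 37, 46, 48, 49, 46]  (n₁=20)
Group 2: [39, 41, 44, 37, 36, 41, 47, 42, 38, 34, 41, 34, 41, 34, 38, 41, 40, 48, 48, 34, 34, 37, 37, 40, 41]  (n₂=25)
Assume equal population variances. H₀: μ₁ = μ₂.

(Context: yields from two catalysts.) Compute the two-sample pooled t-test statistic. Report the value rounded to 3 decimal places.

test statistic = 3.781

x̄₁=44.350, s₁=4.380, n₁=20
x̄₂=39.480, s₂=4.224, n₂=25
s_p² = [19·4.380² + 24·4.224²]/43 = 18.4370
SE = √(s_p²·(1/20+1/25)) = 1.2881
t = (44.350−39.480)/1.2881 = 3.7806
df = 43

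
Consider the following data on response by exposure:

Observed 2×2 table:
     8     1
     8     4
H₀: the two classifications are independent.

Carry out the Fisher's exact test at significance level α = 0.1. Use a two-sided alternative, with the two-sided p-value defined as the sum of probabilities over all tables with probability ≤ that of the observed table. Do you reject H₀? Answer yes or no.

reject H₀: no

Margins: r₁=9, r₂=12, c₁=16, c₂=5, n=21
p_obs = C(9,8)·C(12,8)/C(21,16); sum pmf over tables with pmf ≤ p_obs
p-value (two-sided) = 0.33835
At α=0.1: p ≥ α → fail to reject H₀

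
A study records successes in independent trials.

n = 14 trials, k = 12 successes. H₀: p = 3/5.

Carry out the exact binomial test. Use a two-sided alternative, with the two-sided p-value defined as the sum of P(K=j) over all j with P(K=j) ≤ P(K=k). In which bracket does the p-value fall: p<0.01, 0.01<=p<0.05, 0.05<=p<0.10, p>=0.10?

Exact binomial: n=14, k=12, p₀=3/5=0.6000
P(X=j) = C(n,j)·p₀^j·(1−p₀)^(n−j); p = Σ P(X=j) over j with P(X=j) ≤ P(X=12)
p-value (two-sided) = 0.05730
→ bracket: 0.05<=p<0.10

p-value bracket: 0.05<=p<0.10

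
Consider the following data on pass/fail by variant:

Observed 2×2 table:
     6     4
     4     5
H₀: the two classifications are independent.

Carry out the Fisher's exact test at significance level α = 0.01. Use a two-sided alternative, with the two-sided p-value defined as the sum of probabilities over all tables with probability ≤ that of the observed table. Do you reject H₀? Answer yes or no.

reject H₀: no

Margins: r₁=10, r₂=9, c₁=10, c₂=9, n=19
p_obs = C(10,6)·C(9,4)/C(19,10); sum pmf over tables with pmf ≤ p_obs
p-value (two-sided) = 0.65628
At α=0.01: p ≥ α → fail to reject H₀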